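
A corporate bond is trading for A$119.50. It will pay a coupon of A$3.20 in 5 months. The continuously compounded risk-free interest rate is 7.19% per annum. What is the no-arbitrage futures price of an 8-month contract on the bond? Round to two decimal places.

PV(coupons) I = 3.20·e^(−0.0719·5/12)
I = 3.1056
F = (S − I)·e^(rT) = (119.50 − 3.1056) · e^(0.0719·8/12)
= 116.3944 · e^0.047933 = 116.3944 × 1.049100 = A$122.11

A$122.11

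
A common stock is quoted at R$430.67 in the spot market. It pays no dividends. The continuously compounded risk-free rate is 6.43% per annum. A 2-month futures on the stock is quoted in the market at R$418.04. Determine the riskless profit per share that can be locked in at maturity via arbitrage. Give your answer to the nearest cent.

Fair futures: F* = S·e^(carry·T), with carry = r = 0.0643
F* = 430.67 · e^(0.0643 × 2/12) = 430.67 · e^0.010717 = 430.67 × 1.010775 = R$435.3105
Market R$418.04 < fair R$435.3105: forward underpriced → reverse cash-and-carry (short spot, go long the forward).
At maturity, profit = |F_mkt − F*| = |418.04 − 435.3105| = R$17.27 per share

R$17.27 per share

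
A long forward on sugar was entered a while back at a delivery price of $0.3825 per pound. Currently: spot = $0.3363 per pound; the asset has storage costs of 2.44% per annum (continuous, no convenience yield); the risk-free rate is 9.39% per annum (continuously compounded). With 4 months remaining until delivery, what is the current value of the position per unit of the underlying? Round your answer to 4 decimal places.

-$0.0317 per pound

Current fair forward for the remaining 4 months: F = S·e^((r + u)·T), (r + u) = 0.0939 + 0.0244 = 0.1183
F = 0.3363 · e^(0.1183 × 4/12) = 0.3363 × 1.040221 = 0.3498
Value of long forward = (F − K)·e^(−rT) = (0.3498 − 0.3825) · e^(−0.0939·4/12)
= -0.0327 × 0.969185 = -0.0317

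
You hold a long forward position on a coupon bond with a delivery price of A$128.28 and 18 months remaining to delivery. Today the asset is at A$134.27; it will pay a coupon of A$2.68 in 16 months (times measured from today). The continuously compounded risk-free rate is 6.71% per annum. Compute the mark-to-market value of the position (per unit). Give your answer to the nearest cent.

A$15.82

PV(remaining coupons) I = 2.68·e^(−0.0671·16/12) = 2.4506
Current forward F = (S − I)·e^(rT) = (134.27 − 2.4506)·e^(0.0671·18/12) = 131.8194 × 1.105890 = 145.7778
Value (long) = (F − K)·e^(−rT) = (145.7778 − 128.28) × 0.904249 = 15.8224
Value = A$15.82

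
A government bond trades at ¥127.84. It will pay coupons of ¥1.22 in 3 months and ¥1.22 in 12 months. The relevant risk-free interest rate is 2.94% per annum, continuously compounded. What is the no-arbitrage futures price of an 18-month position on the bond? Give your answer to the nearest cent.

¥131.10

PV(coupons) I = 1.22·e^(−0.0294·3/12) + 1.22·e^(−0.0294·12/12)
I = 1.2111 + 1.1847 = 2.3958
F = (S − I)·e^(rT) = (127.84 − 2.3958) · e^(0.0294·18/12)
= 125.4442 · e^0.044100 = 125.4442 × 1.045087 = ¥131.10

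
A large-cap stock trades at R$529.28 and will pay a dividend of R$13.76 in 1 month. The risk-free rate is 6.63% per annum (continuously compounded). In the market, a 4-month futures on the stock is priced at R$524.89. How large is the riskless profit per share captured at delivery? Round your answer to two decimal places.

PV(dividends) I = 13.76·e^(−0.0663·1/12) = 13.6842
Fair futures F* = (S − I)·e^(rT) = (529.28 − 13.6842)·e^0.022100 = 515.5958 × 1.022346 = 527.1173
Market R$524.89 < fair 527.1173: forward underpriced → reverse cash-and-carry (short the stock, invest proceeds at r, pay the dividends, go long the forward).
Profit at T = |F_mkt − F*| = |524.89 − 527.1173| = R$2.23 per share

R$2.23 per share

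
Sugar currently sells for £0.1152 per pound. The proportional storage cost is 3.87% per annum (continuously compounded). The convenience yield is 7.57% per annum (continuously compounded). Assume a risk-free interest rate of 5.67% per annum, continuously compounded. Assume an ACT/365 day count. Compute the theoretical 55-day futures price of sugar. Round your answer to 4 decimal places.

£0.1155 per pound

Net carry = r + u − y = 0.0567 + 0.0387 − 0.0757 = 0.0197
F = S·e^((r+u−y)T) = 0.1152 · e^(0.0197 × 55/365) = 0.1152 · e^0.002968
= 0.1152 × 1.002972 = £0.1155 per pound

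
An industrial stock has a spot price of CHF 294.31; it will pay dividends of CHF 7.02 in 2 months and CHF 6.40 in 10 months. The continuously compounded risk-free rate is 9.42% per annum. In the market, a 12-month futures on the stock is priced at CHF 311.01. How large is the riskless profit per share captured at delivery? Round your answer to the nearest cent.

PV(dividends) I = 7.02·e^(−0.0942·2/12) + 6.40·e^(−0.0942·10/12) = 12.8275
Fair futures F* = (S − I)·e^(rT) = (294.31 − 12.8275)·e^0.094200 = 281.4825 × 1.098779 = 309.2871
Market CHF 311.01 > fair 309.2871: forward overpriced → cash-and-carry (borrow at r, buy the stock and collect the dividends, short the forward).
Profit at T = |F_mkt − F*| = |311.01 − 309.2871| = CHF 1.72 per share

CHF 1.72 per share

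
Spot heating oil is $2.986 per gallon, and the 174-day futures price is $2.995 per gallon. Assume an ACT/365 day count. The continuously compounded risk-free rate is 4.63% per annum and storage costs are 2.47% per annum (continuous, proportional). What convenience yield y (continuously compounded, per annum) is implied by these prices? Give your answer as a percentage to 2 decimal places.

F = S·e^((r+u−y)T) ⇒ (r+u−y) = ln(F/S)/T
ln(2.995/2.986) = 0.003010; /T ⇒ 0.006314
y = r + u − ln(F/S)/T = 0.0463 + 0.0247 − 0.006314 = 0.064686
y = 6.47%

6.47%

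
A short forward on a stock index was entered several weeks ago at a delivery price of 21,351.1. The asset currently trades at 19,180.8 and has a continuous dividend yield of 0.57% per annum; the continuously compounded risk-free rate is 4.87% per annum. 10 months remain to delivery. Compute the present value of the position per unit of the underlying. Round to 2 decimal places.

1412.04

Current fair forward for the remaining 10 months: F = S·e^((r − q)·T), (r − q) = 0.0487 − 0.0057 = 0.0430
F = 19180.8 · e^(0.0430 × 10/12) = 19180.8 × 1.03648308 = 19880.5747
Value of long forward = (F − K)·e^(−rT) = (19880.5747 − 21351.1) · e^(−0.0487·10/12)
= -1470.5253 × 0.96022914 = -1412.04
Short position value = −(long value) = 1412.04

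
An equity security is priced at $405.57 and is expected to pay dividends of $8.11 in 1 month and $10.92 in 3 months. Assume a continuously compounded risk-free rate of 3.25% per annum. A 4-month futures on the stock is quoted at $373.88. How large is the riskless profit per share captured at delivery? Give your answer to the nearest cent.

PV(dividends) I = 8.11·e^(−0.0325·1/12) + 10.92·e^(−0.0325·3/12) = 18.9197
Fair futures F* = (S − I)·e^(rT) = (405.57 − 18.9197)·e^0.010833 = 386.6503 × 1.010892 = 390.8617
Market $373.88 < fair 390.8617: forward underpriced → reverse cash-and-carry (short the stock, invest proceeds at r, pay the dividends, go long the forward).
Profit at T = |F_mkt − F*| = |373.88 − 390.8617| = $16.98 per share

$16.98 per share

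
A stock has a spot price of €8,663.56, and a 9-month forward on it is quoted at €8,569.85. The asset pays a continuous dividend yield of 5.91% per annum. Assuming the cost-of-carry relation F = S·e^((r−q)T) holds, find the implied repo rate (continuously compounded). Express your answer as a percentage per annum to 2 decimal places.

4.46%

From F = S·e^((r−q)T): (r − q) = ln(F/S)/T
ln(8569.85/8663.56) = ln(0.989183) = -0.010876
(r − q) = -0.010876 / (9/12) = -0.014501
r = ln(F/S)/T + q = -0.014501 + 0.0591 = 0.044599
r = 4.46%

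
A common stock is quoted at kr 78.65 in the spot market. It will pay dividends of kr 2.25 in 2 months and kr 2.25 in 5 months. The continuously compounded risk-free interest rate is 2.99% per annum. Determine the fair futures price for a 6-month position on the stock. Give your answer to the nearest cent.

kr 75.31

PV(dividends) I = 2.25·e^(−0.0299·2/12) + 2.25·e^(−0.0299·5/12)
I = 2.2388 + 2.2221 = 4.4609
F = (S − I)·e^(rT) = (78.65 − 4.4609) · e^(0.0299·6/12)
= 74.1891 · e^0.014950 = 74.1891 × 1.015062 = kr 75.31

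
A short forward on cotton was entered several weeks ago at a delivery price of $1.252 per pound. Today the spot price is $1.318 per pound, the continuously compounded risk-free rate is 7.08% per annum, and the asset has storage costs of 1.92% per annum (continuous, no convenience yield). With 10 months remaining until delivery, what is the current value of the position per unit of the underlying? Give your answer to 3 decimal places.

Current fair forward for the remaining 10 months: F = S·e^((r + u)·T), (r + u) = 0.0708 + 0.0192 = 0.0900
F = 1.318 · e^(0.0900 × 10/12) = 1.318 × 1.077884 = 1.4207
Value of long forward = (F − K)·e^(−rT) = (1.4207 − 1.252) · e^(−0.0708·10/12)
= 0.1687 × 0.942707 = 0.159
Short position value = −(long value) = -$0.159

-$0.159 per pound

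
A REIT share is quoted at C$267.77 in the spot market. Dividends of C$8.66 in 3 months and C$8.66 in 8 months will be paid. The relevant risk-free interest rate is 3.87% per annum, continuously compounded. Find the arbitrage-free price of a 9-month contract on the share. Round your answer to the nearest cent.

PV(dividends) I = 8.66·e^(−0.0387·3/12) + 8.66·e^(−0.0387·8/12)
I = 8.5766 + 8.4394 = 17.0160
F = (S − I)·e^(rT) = (267.77 − 17.0160) · e^(0.0387·9/12)
= 250.7540 · e^0.029025 = 250.7540 × 1.029450 = C$258.14

C$258.14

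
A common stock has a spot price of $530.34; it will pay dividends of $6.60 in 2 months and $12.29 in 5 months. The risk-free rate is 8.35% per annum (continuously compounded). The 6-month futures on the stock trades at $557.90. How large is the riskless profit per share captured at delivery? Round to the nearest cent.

$24.11 per share

PV(dividends) I = 6.60·e^(−0.0835·2/12) + 12.29·e^(−0.0835·5/12) = 18.3785
Fair futures F* = (S − I)·e^(rT) = (530.34 − 18.3785)·e^0.041750 = 511.9615 × 1.042634 = 533.7885
Market $557.90 > fair 533.7885: forward overpriced → cash-and-carry (borrow at r, buy the stock and collect the dividends, short the forward).
Profit at T = |F_mkt − F*| = |557.90 − 533.7885| = $24.11 per share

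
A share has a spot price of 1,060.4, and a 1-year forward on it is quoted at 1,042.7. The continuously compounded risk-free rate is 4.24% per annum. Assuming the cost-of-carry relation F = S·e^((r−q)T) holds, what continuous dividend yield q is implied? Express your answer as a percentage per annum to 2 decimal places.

From F = S·e^((r−q)T): (r − q) = ln(F/S)/T
ln(1042.7/1060.4) = ln(0.983308) = -0.016833
(r − q) = -0.016833 / (1) = -0.016833
q = r − ln(F/S)/T = 0.0424 + 0.016833 = 0.059233
q = 5.92%

5.92%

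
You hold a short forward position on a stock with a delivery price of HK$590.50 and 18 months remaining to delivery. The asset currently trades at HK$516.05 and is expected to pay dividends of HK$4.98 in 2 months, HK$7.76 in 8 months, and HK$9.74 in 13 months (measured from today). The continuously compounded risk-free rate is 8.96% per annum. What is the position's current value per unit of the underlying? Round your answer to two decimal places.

PV(remaining dividends) I = 4.98·e^(−0.0896·2/12) + 7.76·e^(−0.0896·8/12) + 9.74·e^(−0.0896·13/12) = 21.0552
Current forward F = (S − I)·e^(rT) = (516.05 − 21.0552)·e^(0.0896·18/12) = 494.9948 × 1.143850 = 566.1998
Value (long) = (F − K)·e^(−rT) = (566.1998 − 590.50) × 0.874240 = -21.2442
Short position value = −(long value) = HK$21.24

HK$21.24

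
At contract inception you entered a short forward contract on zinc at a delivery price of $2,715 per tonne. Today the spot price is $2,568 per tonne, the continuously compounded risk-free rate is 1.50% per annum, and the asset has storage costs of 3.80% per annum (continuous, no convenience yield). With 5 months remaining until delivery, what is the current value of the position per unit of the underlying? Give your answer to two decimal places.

Current fair forward for the remaining 5 months: F = S·e^((r + u)·T), (r + u) = 0.0150 + 0.0380 = 0.0530
F = 2568 · e^(0.0530 × 5/12) = 2568 × 1.02232898 = 2625.3408
Value of long forward = (F − K)·e^(−rT) = (2625.3408 − 2715) · e^(−0.0150·5/12)
= -89.6592 × 0.99376949 = -89.10
Short position value = −(long value) = $89.10

$89.10 per tonne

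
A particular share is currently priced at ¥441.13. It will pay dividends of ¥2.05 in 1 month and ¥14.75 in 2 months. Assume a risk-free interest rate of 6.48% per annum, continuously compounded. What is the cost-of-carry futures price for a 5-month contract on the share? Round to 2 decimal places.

¥436.12

PV(dividends) I = 2.05·e^(−0.0648·1/12) + 14.75·e^(−0.0648·2/12)
I = 2.0390 + 14.5916 = 16.6306
F = (S − I)·e^(rT) = (441.13 − 16.6306) · e^(0.0648·5/12)
= 424.4994 · e^0.027000 = 424.4994 × 1.027368 = ¥436.12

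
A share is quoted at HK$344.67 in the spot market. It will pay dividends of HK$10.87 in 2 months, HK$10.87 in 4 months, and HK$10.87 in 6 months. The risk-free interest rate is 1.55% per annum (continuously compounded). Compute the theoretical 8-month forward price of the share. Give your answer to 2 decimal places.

PV(dividends) I = 10.87·e^(−0.0155·2/12) + 10.87·e^(−0.0155·4/12) + 10.87·e^(−0.0155·6/12)
I = 10.8420 + 10.8140 + 10.7861 = 32.4421
F = (S − I)·e^(rT) = (344.67 − 32.4421) · e^(0.0155·8/12)
= 312.2279 · e^0.010333 = 312.2279 × 1.010387 = HK$315.47

HK$315.47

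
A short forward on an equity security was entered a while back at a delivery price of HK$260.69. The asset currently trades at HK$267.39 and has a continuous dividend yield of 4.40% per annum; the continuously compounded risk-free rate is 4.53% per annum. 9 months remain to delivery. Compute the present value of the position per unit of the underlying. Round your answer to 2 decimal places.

Current fair forward for the remaining 9 months: F = S·e^((r − q)·T), (r − q) = 0.0453 − 0.0440 = 0.0013
F = 267.39 · e^(0.0013 × 9/12) = 267.39 × 1.000975 = 267.6507
Value of long forward = (F − K)·e^(−rT) = (267.6507 − 260.69) · e^(−0.0453·9/12)
= 6.9607 × 0.966596 = 6.73
Short position value = −(long value) = -HK$6.73

-HK$6.73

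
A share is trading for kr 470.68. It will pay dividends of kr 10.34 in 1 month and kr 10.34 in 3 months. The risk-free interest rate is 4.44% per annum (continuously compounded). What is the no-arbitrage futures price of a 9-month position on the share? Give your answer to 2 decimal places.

kr 465.39

PV(dividends) I = 10.34·e^(−0.0444·1/12) + 10.34·e^(−0.0444·3/12)
I = 10.3018 + 10.2259 = 20.5277
F = (S − I)·e^(rT) = (470.68 − 20.5277) · e^(0.0444·9/12)
= 450.1523 · e^0.033300 = 450.1523 × 1.033861 = kr 465.39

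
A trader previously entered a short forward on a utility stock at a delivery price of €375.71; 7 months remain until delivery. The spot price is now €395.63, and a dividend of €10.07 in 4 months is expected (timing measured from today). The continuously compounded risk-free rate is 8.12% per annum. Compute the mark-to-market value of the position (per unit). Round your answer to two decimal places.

PV(remaining dividends) I = 10.07·e^(−0.0812·4/12) = 9.8011
Current forward F = (S − I)·e^(rT) = (395.63 − 9.8011)·e^(0.0812·7/12) = 385.8289 × 1.048506 = 404.5439
Value (long) = (F − K)·e^(−rT) = (404.5439 − 375.71) × 0.953738 = 27.5000
Short position value = −(long value) = -€27.50

-€27.50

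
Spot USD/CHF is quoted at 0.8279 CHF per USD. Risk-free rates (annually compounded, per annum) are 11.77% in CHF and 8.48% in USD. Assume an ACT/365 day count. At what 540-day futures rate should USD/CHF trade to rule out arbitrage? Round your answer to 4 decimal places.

By covered interest parity, F = S · (1+r_CHF)^T / (1+r_USD)^T
= 0.8279 × 1.178949 / 1.127972 = 0.8279 × 1.045193
F = 0.8653 CHF per USD

0.8653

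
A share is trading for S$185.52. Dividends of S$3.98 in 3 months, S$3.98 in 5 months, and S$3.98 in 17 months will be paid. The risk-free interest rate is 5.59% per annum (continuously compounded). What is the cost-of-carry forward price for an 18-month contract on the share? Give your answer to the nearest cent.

PV(dividends) I = 3.98·e^(−0.0559·3/12) + 3.98·e^(−0.0559·5/12) + 3.98·e^(−0.0559·17/12)
I = 3.9248 + 3.8884 + 3.6770 = 11.4902
F = (S − I)·e^(rT) = (185.52 − 11.4902) · e^(0.0559·18/12)
= 174.0298 · e^0.083850 = 174.0298 × 1.087466 = S$189.25

S$189.25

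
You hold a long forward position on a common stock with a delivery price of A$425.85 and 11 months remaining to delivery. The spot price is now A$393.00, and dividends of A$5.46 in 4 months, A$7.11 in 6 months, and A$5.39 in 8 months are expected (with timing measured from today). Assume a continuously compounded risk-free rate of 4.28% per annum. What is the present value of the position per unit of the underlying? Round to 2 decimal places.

PV(remaining dividends) I = 5.46·e^(−0.0428·4/12) + 7.11·e^(−0.0428·6/12) + 5.39·e^(−0.0428·8/12) = 17.5805
Current forward F = (S − I)·e^(rT) = (393.00 − 17.5805)·e^(0.0428·11/12) = 375.4195 × 1.040013 = 390.4412
Value (long) = (F − K)·e^(−rT) = (390.4412 − 425.85) × 0.961526 = -34.0465
Value = -A$34.05

-A$34.05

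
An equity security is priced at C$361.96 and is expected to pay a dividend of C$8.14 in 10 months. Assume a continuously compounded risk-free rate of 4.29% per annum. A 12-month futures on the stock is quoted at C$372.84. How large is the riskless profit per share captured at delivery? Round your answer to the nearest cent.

C$3.21 per share

PV(dividends) I = 8.14·e^(−0.0429·10/12) = 7.8541
Fair futures F* = (S − I)·e^(rT) = (361.96 − 7.8541)·e^0.042900 = 354.1059 × 1.043834 = 369.6278
Market C$372.84 > fair 369.6278: forward overpriced → cash-and-carry (borrow at r, buy the stock and collect the dividends, short the forward).
Profit at T = |F_mkt − F*| = |372.84 − 369.6278| = C$3.21 per share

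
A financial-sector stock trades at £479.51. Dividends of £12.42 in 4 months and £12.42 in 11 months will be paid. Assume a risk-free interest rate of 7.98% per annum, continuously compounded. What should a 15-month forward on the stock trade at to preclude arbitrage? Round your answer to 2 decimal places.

£503.69

PV(dividends) I = 12.42·e^(−0.0798·4/12) + 12.42·e^(−0.0798·11/12)
I = 12.0940 + 11.5439 = 23.6379
F = (S − I)·e^(rT) = (479.51 − 23.6379) · e^(0.0798·15/12)
= 455.8721 · e^0.099750 = 455.8721 × 1.104895 = £503.69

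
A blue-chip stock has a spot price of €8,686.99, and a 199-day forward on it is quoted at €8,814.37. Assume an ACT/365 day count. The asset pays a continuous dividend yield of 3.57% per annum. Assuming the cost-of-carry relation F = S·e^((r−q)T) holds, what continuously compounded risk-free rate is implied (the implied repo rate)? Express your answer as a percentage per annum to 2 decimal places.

From F = S·e^((r−q)T): (r − q) = ln(F/S)/T
ln(8814.37/8686.99) = ln(1.014663) = 0.014557
(r − q) = 0.014557 / (199/365) = 0.026700
r = ln(F/S)/T + q = 0.026700 + 0.0357 = 0.062400
r = 6.24%

6.24%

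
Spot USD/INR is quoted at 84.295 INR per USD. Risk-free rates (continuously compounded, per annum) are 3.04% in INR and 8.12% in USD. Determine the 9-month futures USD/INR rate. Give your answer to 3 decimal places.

F = S·e^((r_INR − r_USD)T) = 84.295 · e^((0.0304 − 0.0812) × 9/12)
= 84.295 · e^-0.038100 = 84.295 × 0.962617
F = 81.144 INR per USD

81.144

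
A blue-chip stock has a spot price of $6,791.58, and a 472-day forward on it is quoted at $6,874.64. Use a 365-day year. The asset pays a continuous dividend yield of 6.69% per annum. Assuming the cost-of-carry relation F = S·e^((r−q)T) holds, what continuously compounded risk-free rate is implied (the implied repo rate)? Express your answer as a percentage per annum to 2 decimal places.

From F = S·e^((r−q)T): (r − q) = ln(F/S)/T
ln(6874.64/6791.58) = ln(1.012230) = 0.012156
(r − q) = 0.012156 / (472/365) = 0.009400
r = ln(F/S)/T + q = 0.009400 + 0.0669 = 0.076300
r = 7.63%

7.63%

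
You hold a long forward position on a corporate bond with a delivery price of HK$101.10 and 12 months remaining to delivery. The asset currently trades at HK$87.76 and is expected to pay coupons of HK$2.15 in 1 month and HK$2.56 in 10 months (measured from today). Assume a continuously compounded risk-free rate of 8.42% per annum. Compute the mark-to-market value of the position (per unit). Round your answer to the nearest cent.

-HK$9.70

PV(remaining coupons) I = 2.15·e^(−0.0842·1/12) + 2.56·e^(−0.0842·10/12) = 4.5215
Current forward F = (S − I)·e^(rT) = (87.76 − 4.5215)·e^(0.0842·12/12) = 83.2385 × 1.087846 = 90.5507
Value (long) = (F − K)·e^(−rT) = (90.5507 − 101.10) × 0.919247 = -9.6974
Value = -HK$9.70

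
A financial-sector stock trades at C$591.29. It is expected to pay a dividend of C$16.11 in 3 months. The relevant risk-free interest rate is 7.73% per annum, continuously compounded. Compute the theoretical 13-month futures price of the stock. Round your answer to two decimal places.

C$625.76

PV(dividends) I = 16.11·e^(−0.0773·3/12)
I = 15.8017
F = (S − I)·e^(rT) = (591.29 − 15.8017) · e^(0.0773·13/12)
= 575.4883 · e^0.083742 = 575.4883 × 1.087348 = C$625.76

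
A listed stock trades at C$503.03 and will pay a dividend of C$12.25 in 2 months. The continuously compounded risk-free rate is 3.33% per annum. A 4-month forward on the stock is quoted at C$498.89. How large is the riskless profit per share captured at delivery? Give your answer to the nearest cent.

C$2.56 per share

PV(dividends) I = 12.25·e^(−0.0333·2/12) = 12.1822
Fair forward F* = (S − I)·e^(rT) = (503.03 − 12.1822)·e^0.011100 = 490.8478 × 1.011162 = 496.3266
Market C$498.89 > fair 496.3266: forward overpriced → cash-and-carry (borrow at r, buy the stock and collect the dividends, short the forward).
Profit at T = |F_mkt − F*| = |498.89 − 496.3266| = C$2.56 per share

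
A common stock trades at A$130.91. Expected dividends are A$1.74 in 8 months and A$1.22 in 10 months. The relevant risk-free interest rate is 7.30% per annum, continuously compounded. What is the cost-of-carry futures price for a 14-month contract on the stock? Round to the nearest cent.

PV(dividends) I = 1.74·e^(−0.0730·8/12) + 1.22·e^(−0.0730·10/12)
I = 1.6573 + 1.1480 = 2.8053
F = (S − I)·e^(rT) = (130.91 − 2.8053) · e^(0.0730·14/12)
= 128.1047 · e^0.085167 = 128.1047 × 1.088899 = A$139.49

A$139.49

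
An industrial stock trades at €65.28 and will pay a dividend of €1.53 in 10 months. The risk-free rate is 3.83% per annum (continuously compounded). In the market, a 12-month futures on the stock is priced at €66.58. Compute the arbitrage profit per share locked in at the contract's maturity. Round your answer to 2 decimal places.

€0.29 per share

PV(dividends) I = 1.53·e^(−0.0383·10/12) = 1.4819
Fair futures F* = (S − I)·e^(rT) = (65.28 − 1.4819)·e^0.038300 = 63.7981 × 1.039043 = 66.2890
Market €66.58 > fair 66.2890: forward overpriced → cash-and-carry (borrow at r, buy the stock and collect the dividends, short the forward).
Profit at T = |F_mkt − F*| = |66.58 − 66.2890| = €0.29 per share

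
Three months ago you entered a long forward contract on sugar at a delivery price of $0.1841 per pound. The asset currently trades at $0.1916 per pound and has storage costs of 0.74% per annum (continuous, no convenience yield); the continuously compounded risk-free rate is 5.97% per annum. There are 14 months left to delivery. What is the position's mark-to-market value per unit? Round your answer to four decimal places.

Current fair forward for the remaining 14 months: F = S·e^((r + u)·T), (r + u) = 0.0597 + 0.0074 = 0.0671
F = 0.1916 · e^(0.0671 × 14/12) = 0.1916 × 1.081429 = 0.2072
Value of long forward = (F − K)·e^(−rT) = (0.2072 − 0.1841) · e^(−0.0597·14/12)
= 0.0231 × 0.932720 = 0.0215

$0.0215 per pound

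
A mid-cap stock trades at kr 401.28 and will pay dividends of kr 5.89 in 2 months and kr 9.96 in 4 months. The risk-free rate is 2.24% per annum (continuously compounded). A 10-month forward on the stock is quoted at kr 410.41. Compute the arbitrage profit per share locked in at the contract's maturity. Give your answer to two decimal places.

PV(dividends) I = 5.89·e^(−0.0224·2/12) + 9.96·e^(−0.0224·4/12) = 15.7540
Fair forward F* = (S − I)·e^(rT) = (401.28 − 15.7540)·e^0.018667 = 385.5260 × 1.018842 = 392.7901
Market kr 410.41 > fair 392.7901: forward overpriced → cash-and-carry (borrow at r, buy the stock and collect the dividends, short the forward).
Profit at T = |F_mkt − F*| = |410.41 − 392.7901| = kr 17.62 per share

kr 17.62 per share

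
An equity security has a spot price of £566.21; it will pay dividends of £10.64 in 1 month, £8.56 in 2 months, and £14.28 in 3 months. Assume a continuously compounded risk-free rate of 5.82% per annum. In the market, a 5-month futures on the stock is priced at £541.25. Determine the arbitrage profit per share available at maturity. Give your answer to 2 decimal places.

PV(dividends) I = 10.64·e^(−0.0582·1/12) + 8.56·e^(−0.0582·2/12) + 14.28·e^(−0.0582·3/12) = 33.1396
Fair futures F* = (S − I)·e^(rT) = (566.21 − 33.1396)·e^0.024250 = 533.0704 × 1.024546 = 546.1551
Market £541.25 < fair 546.1551: forward underpriced → reverse cash-and-carry (short the stock, invest proceeds at r, pay the dividends, go long the forward).
Profit at T = |F_mkt − F*| = |541.25 − 546.1551| = £4.91 per share

£4.91 per share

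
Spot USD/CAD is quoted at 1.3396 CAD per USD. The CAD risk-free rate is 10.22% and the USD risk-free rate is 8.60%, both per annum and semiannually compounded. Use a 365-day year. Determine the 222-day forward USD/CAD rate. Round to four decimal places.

By covered interest parity, F = S · (1+r_CAD/2)^(2T) / (1+r_USD/2)^(2T)
= 1.3396 × 1.062499 / 1.052548 = 1.3396 × 1.009454
F = 1.3523 CAD per USD

1.3523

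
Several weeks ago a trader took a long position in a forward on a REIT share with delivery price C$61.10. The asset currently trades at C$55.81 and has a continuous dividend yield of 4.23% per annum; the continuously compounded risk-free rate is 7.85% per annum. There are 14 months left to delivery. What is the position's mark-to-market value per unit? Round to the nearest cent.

Current fair forward for the remaining 14 months: F = S·e^((r − q)·T), (r − q) = 0.0785 − 0.0423 = 0.0362
F = 55.81 · e^(0.0362 × 14/12) = 55.81 × 1.043138 = 58.2175
Value of long forward = (F − K)·e^(−rT) = (58.2175 − 61.10) · e^(−0.0785·14/12)
= -2.8825 × 0.912485 = -2.63

-C$2.63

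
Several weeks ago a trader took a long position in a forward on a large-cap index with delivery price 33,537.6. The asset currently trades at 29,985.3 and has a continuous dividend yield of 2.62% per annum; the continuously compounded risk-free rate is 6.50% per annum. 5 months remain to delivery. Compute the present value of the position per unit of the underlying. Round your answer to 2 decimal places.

Current fair forward for the remaining 5 months: F = S·e^((r − q)·T), (r − q) = 0.0650 − 0.0262 = 0.0388
F = 29985.3 · e^(0.0388 × 5/12) = 29985.3 × 1.01629805 = 30474.0019
Value of long forward = (F − K)·e^(−rT) = (30474.0019 − 33537.6) · e^(−0.0650·5/12)
= -3063.5981 × 0.97328013 = -2981.74

-2981.74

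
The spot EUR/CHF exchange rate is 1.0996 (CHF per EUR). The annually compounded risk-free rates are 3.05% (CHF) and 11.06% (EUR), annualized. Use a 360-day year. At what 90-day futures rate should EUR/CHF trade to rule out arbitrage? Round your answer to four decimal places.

1.0792

By covered interest parity, F = S · (1+r_CHF)^T / (1+r_EUR)^T
= 1.0996 × 1.007539 / 1.026572 = 1.0996 × 0.981460
F = 1.0792 CHF per EUR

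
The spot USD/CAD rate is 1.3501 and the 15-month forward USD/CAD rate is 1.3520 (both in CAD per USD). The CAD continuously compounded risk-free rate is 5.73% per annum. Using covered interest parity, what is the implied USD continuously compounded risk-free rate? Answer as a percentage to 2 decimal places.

F = S·e^((r_CAD − r_USD)T) ⇒ r_USD = r_CAD − ln(F/S)/T
ln(1.3520/1.3501) = 0.001406; /(15/12) = 0.001125
r_USD = 0.0573 − 0.001125 = 0.056175
r_USD = 5.62%

5.62%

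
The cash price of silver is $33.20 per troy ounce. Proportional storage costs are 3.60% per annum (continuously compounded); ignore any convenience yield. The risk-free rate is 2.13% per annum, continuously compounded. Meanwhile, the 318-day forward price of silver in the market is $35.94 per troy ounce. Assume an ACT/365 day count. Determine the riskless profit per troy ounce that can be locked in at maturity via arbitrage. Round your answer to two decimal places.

$1.04 per troy ounce

Fair forward: F* = S·e^(carry·T), with carry = (r + u) = 0.0213 + 0.0360 = 0.0573
F* = 33.20 · e^(0.0573 × 318/365) = 33.20 · e^0.049922 = 33.20 × 1.051189 = $34.8995
Market $35.94 > fair $34.8995: forward overpriced → cash-and-carry (buy spot, short the forward).
At maturity, profit = |F_mkt − F*| = |35.94 − 34.8995| = $1.04 per troy ounce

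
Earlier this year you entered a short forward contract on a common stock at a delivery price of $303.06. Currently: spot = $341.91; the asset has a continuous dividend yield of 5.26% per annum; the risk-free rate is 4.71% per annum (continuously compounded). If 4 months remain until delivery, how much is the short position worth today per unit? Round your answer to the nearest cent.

-$37.63

Current fair forward for the remaining 4 months: F = S·e^((r − q)·T), (r − q) = 0.0471 − 0.0526 = -0.0055
F = 341.91 · e^(-0.0055 × 4/12) = 341.91 × 0.998168 = 341.2836
Value of long forward = (F − K)·e^(−rT) = (341.2836 − 303.06) · e^(−0.0471·4/12)
= 38.2236 × 0.984423 = 37.63
Short position value = −(long value) = -$37.63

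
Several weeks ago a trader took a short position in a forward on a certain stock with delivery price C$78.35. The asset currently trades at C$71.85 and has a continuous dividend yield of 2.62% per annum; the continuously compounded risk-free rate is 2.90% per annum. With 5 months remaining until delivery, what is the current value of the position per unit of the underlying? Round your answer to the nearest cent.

C$6.34

Current fair forward for the remaining 5 months: F = S·e^((r − q)·T), (r − q) = 0.0290 − 0.0262 = 0.0028
F = 71.85 · e^(0.0028 × 5/12) = 71.85 × 1.001167 = 71.9338
Value of long forward = (F − K)·e^(−rT) = (71.9338 − 78.35) · e^(−0.0290·5/12)
= -6.4162 × 0.987989 = -6.34
Short position value = −(long value) = C$6.34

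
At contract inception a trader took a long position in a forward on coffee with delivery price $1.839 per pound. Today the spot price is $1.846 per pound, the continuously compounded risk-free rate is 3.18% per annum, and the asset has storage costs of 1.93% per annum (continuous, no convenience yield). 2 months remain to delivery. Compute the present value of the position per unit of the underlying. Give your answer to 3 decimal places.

Current fair forward for the remaining 2 months: F = S·e^((r + u)·T), (r + u) = 0.0318 + 0.0193 = 0.0511
F = 1.846 · e^(0.0511 × 2/12) = 1.846 × 1.008553 = 1.8618
Value of long forward = (F − K)·e^(−rT) = (1.8618 − 1.839) · e^(−0.0318·2/12)
= 0.0228 × 0.994714 = 0.023

$0.023 per pound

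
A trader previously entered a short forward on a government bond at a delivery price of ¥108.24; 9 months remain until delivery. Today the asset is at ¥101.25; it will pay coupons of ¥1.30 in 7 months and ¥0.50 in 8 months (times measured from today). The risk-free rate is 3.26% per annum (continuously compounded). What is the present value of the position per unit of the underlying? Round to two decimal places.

¥6.14

PV(remaining coupons) I = 1.30·e^(−0.0326·7/12) + 0.50·e^(−0.0326·8/12) = 1.7648
Current forward F = (S − I)·e^(rT) = (101.25 − 1.7648)·e^(0.0326·9/12) = 99.4852 × 1.024751 = 101.9476
Value (long) = (F − K)·e^(−rT) = (101.9476 − 108.24) × 0.975846 = -6.1404
Short position value = −(long value) = ¥6.14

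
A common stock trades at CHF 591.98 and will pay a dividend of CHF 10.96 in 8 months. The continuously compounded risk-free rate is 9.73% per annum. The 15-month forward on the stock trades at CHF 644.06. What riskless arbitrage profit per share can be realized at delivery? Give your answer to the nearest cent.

CHF 12.88 per share

PV(dividends) I = 10.96·e^(−0.0973·8/12) = 10.2716
Fair forward F* = (S − I)·e^(rT) = (591.98 − 10.2716)·e^0.121625 = 581.7084 × 1.129331 = 656.9413
Market CHF 644.06 < fair 656.9413: forward underpriced → reverse cash-and-carry (short the stock, invest proceeds at r, pay the dividends, go long the forward).
Profit at T = |F_mkt − F*| = |644.06 − 656.9413| = CHF 12.88 per share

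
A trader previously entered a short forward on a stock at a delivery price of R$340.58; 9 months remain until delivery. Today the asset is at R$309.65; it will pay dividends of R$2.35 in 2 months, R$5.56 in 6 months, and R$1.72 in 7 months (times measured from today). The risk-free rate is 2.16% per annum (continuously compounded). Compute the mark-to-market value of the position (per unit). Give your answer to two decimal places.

PV(remaining dividends) I = 2.35·e^(−0.0216·2/12) + 5.56·e^(−0.0216·6/12) + 1.72·e^(−0.0216·7/12) = 9.5403
Current forward F = (S − I)·e^(rT) = (309.65 − 9.5403)·e^(0.0216·9/12) = 300.1097 × 1.016332 = 305.0111
Value (long) = (F − K)·e^(−rT) = (305.0111 − 340.58) × 0.983931 = -34.9973
Short position value = −(long value) = R$35.00

R$35.00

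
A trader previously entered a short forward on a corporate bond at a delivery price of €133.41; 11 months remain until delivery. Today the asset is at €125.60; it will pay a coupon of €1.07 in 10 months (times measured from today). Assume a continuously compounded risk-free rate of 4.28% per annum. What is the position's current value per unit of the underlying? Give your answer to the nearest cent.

€3.71

PV(remaining coupons) I = 1.07·e^(−0.0428·10/12) = 1.0325
Current forward F = (S − I)·e^(rT) = (125.60 − 1.0325)·e^(0.0428·11/12) = 124.5675 × 1.040013 = 129.5518
Value (long) = (F − K)·e^(−rT) = (129.5518 − 133.41) × 0.961526 = -3.7098
Short position value = −(long value) = €3.71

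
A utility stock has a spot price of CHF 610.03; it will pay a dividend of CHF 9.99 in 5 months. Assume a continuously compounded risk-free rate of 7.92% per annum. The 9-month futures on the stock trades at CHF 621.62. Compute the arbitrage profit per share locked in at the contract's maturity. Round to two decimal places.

CHF 15.49 per share

PV(dividends) I = 9.99·e^(−0.0792·5/12) = 9.6657
Fair futures F* = (S − I)·e^(rT) = (610.03 − 9.6657)·e^0.059400 = 600.3643 × 1.061200 = 637.1066
Market CHF 621.62 < fair 637.1066: forward underpriced → reverse cash-and-carry (short the stock, invest proceeds at r, pay the dividends, go long the forward).
Profit at T = |F_mkt − F*| = |621.62 − 637.1066| = CHF 15.49 per share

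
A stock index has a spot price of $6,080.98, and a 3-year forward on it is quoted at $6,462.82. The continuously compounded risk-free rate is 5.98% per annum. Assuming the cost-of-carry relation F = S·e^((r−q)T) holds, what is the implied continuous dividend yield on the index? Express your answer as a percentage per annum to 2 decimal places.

From F = S·e^((r−q)T): (r − q) = ln(F/S)/T
ln(6462.82/6080.98) = ln(1.062793) = 0.060900
(r − q) = 0.060900 / (3) = 0.020300
q = r − ln(F/S)/T = 0.0598 − 0.020300 = 0.039500
q = 3.95%

3.95%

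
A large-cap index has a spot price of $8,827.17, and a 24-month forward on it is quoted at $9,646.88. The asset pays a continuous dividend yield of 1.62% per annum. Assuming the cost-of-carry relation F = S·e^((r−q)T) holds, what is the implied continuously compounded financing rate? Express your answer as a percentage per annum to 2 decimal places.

From F = S·e^((r−q)T): (r − q) = ln(F/S)/T
ln(9646.88/8827.17) = ln(1.092862) = 0.088800
(r − q) = 0.088800 / (24/12) = 0.044400
r = ln(F/S)/T + q = 0.044400 + 0.0162 = 0.060600
r = 6.06%

6.06%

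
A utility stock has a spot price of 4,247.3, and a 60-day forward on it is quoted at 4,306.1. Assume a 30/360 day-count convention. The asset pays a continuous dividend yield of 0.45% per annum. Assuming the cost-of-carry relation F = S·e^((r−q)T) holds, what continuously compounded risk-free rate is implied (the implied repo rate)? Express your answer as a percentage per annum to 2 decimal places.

8.70%

From F = S·e^((r−q)T): (r − q) = ln(F/S)/T
ln(4306.1/4247.3) = ln(1.013844) = 0.013749
(r − q) = 0.013749 / (60/360) = 0.082494
r = ln(F/S)/T + q = 0.082494 + 0.0045 = 0.086994
r = 8.70%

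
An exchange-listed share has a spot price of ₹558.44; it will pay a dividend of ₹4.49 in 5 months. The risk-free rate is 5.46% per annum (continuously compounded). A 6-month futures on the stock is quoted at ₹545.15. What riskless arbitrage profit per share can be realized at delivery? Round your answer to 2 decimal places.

₹24.23 per share

PV(dividends) I = 4.49·e^(−0.0546·5/12) = 4.3890
Fair futures F* = (S − I)·e^(rT) = (558.44 − 4.3890)·e^0.027300 = 554.0510 × 1.027676 = 569.3849
Market ₹545.15 < fair 569.3849: forward underpriced → reverse cash-and-carry (short the stock, invest proceeds at r, pay the dividends, go long the forward).
Profit at T = |F_mkt − F*| = |545.15 − 569.3849| = ₹24.23 per share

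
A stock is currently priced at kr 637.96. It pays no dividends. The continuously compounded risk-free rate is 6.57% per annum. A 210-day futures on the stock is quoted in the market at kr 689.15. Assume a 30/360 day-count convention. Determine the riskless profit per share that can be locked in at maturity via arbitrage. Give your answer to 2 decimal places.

kr 26.27 per share

Fair futures: F* = S·e^(carry·T), with carry = r = 0.0657
F* = 637.96 · e^(0.0657 × 210/360) = 637.96 · e^0.038325 = 637.96 × 1.039069 = kr 662.8845
Market kr 689.15 > fair kr 662.8845: forward overpriced → cash-and-carry (buy spot, short the forward).
At maturity, profit = |F_mkt − F*| = |689.15 − 662.8845| = kr 26.27 per share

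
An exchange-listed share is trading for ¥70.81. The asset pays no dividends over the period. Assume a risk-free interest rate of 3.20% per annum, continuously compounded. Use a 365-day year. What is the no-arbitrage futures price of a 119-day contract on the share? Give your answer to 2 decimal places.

F = S·e^(rT) = 70.81 · e^(0.0320 × 119/365)
= 70.81 · e^0.010433 = 70.81 × 1.010488
F = ¥71.55

¥71.55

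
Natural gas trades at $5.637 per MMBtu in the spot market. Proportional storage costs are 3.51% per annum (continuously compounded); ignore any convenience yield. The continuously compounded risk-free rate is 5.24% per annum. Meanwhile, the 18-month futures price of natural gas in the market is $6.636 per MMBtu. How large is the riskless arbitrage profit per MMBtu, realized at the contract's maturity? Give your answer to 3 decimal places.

$0.208 per MMBtu

Fair futures: F* = S·e^(carry·T), with carry = (r + u) = 0.0524 + 0.0351 = 0.0875
F* = 5.637 · e^(0.0875 × 18/12) = 5.637 · e^0.131250 = 5.637 × 1.140253 = $6.4276
Market $6.636 > fair $6.4276: forward overpriced → cash-and-carry (buy spot, short the forward).
At maturity, profit = |F_mkt − F*| = |6.636 − 6.4276| = $0.208 per MMBtu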